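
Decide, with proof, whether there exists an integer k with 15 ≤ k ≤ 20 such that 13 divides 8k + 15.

k = 16 works, since 8·16 + 15 = 143 = 11·13.

k = 16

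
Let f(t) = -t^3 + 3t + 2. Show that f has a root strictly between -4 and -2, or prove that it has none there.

The endpoint values f(-4) = 54 and f(-2) = 4 are both positive. Claim: f(t) > 0 for every t in (-4, -2).
Shift to the endpoint -2: with t = -2 − u (0 < u < 2), one computes f(-2 − u) = u^3 + 6u^2 + 9u + 4.
The nonzero coefficients here are all positive, so for u > 0 every term is positive (or zero), and the constant term 4 is strictly positive.
So f is strictly positive on (-4, -2); no root exists in the interval.

No such root exists.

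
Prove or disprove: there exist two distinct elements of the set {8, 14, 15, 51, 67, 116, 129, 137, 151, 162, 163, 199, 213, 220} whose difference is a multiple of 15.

No, no such pair exists.

Residues mod 15: 8↦8, 14↦14, 15↦0, 51↦6, 67↦7, 116↦11, 129↦9, 137↦2, 151↦1, 162↦12, 163↦13, 199↦4, 213↦3, 220↦10.
All 14 residues are distinct, so no two elements differ by a multiple of 15.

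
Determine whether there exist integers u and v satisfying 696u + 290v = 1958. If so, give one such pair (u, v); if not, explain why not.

No, no such integers exist.

Any value of 696u + 290v is a multiple of gcd(696, 290) = 58.
But 1958 is not a multiple of 58 (it leaves remainder 44).
Therefore 696u + 290v = 1958 has no solution in integers.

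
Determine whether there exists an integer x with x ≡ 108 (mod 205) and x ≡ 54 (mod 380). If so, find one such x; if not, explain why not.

Reduce both congruences modulo 5, which divides 205 and 380: they say x ≡ 108 (mod 5) and x ≡ 54 (mod 5).
These are incompatible: 108 − 54 = 54 is not divisible by 5.
Hence the system has no solution.

No, no such integer exists.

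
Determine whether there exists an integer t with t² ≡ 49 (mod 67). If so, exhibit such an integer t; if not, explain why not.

t = 60 works: 60² = 3600, and 3600 − 49 = 3551 = 53·67.

t = 60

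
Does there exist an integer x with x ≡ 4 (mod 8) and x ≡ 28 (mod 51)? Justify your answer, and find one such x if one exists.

gcd(8, 51) = 1, so the Chinese Remainder Theorem guarantees exactly one residue class mod 408 satisfying both.
Any solution of the first congruence is x = 4 + 8t; substituting into the second, 8t ≡ 28 − 4 ≡ 24 (mod 51).
To invert 8 modulo 51: 51 = 6·8 + 3, 8 = 2·3 + 2, 3 = 1·2 + 1, 2 = 2·1 + 0, and unwinding, 1 = 3 − 1·2 = 3 − (8 − 2·3) = −8 + 3·3 = −8 + 3·(51 − 6·8) = 3·51 − 19·8. Thus 8⁻¹ ≡ -19 ≡ 32 (mod 51).
Therefore t ≡ 32·24 = 768 ≡ 3 (mod 51).
With t = 3: x = 4 + 8·3 = 28.
Verify: 28 = 3·8 + 4 and 28 = 0·51 + 28. ✓

x = 28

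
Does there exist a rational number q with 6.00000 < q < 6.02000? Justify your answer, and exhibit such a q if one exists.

Scale by 51: the interval becomes (306.00000, 307.02000), which contains the integer 307.
Dividing back, 6.00000 < 307/51 < 6.02000, and 307/51 is rational.

q = 307/51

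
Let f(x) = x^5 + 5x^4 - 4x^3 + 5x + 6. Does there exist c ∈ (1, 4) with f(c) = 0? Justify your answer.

The endpoint values f(1) = 13 and f(4) = 2074 are both positive. Claim: f(x) > 0 for every x in (1, 4).
Substitute x = 1 + u, where 0 < u < 3 on the interval. Expanding, f(1 + u) = u^5 + 10u^4 + 26u^3 + 28u^2 + 18u + 13.
All 6 nonzero coefficients of this polynomial in u are positive; hence for u > 0 the value is a sum of positive terms (the constant 13 among them).
So f is strictly positive on (1, 4); no root exists in the interval.

No.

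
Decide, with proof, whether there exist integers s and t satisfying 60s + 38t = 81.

There are no such integers.

Both 60 and 38 are divisible by gcd(60, 38) = 2, hence so is any combination 60s + 38t.
But 81 is not a multiple of 2 (it leaves remainder 1).
Therefore 60s + 38t = 81 has no solution in integers.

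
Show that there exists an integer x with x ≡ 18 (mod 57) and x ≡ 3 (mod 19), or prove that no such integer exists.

There is no such integer.

Reduce both congruences modulo 19, which divides 57 and 19: they say x ≡ 18 (mod 19) and x ≡ 3 (mod 19).
These are incompatible: 18 − 3 = 15 is not divisible by 19.
Therefore no such x exists.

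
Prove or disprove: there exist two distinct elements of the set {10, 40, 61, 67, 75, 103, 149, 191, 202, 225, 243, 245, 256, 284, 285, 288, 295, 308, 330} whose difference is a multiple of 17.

Reduce each element mod 17: 10↦10, 40↦6, 61↦10, 67↦16, 75↦7, 103↦1, 149↦13, 191↦4, 202↦15, 225↦4, 243↦5, 245↦7, 256↦1, 284↦12, 285↦13, 288↦16, 295↦6, 308↦2, 330↦7. The residue 10 repeats (at 10 and 61), and 61 − 10 = 51 = 3·17.

Yes: 10 and 61.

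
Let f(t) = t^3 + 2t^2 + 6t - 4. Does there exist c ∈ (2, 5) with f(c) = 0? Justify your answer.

Evaluate at the endpoints: f(2) = 24, f(5) = 201 — same sign (positive).
f'(t) = 3t^2 + 4t + 6 has discriminant 4² − 4·3·6 = -56 < 0, so f' has no real roots and is positive for every real t.
So f is strictly increasing; between 2 and 5 its values lie between f(2) = 24 and f(5) = 201, all positive. Therefore f has no root in (2, 5).

f has no root in that interval.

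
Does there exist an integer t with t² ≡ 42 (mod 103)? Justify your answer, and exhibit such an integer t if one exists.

Apply Euler's criterion with the prime 103: 42 is a quadratic residue iff 42^51 ≡ 1 (mod 103), and a non-residue iff it is ≡ −1.
Squaring successively (mod 103): 42^2 = 1764 ≡ 13; 42^4 ≡ 13² = 169 ≡ 66; 42^8 ≡ 66² = 4356 ≡ 30; 42^16 ≡ 30² = 900 ≡ 76; 42^32 ≡ 76² = 5776 ≡ 8.
Since 51 = 32 + 16 + 2 + 1, 42^51 ≡ 8 · 76 · 13 · 42; multiplying out mod 103: 8·76 = 608 ≡ 93, then 93·13 = 1209 ≡ 76, then 76·42 = 3192 ≡ 102. Thus 42^51 ≡ 102 ≡ −1 (mod 103).
By Euler's criterion 42 is a quadratic non-residue mod 103: no t satisfies t² ≡ 42 (mod 103).

No, no such integer exists.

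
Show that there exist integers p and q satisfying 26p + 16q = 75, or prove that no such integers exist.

Both 26 and 16 are divisible by gcd(26, 16) = 2, hence so is any combination 26p + 16q.
But 75 = 2·37 + 1, so 2 ∤ 75.
Hence no integers p, q satisfy the equation.

There are no such integers.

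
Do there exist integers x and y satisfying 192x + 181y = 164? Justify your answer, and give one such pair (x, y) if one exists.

x = 163, y = -172

Since gcd(192, 181) = 1, every integer is an integer combination of 192 and 181.
Run the Euclidean algorithm on 192 and 181: 192 = 1·181 + 11, 181 = 16·11 + 5, 11 = 2·5 + 1, 5 = 5·1 + 0.
Working back up the chain: 1 = 11 − 2·5 = 11 − 2·(181 − 16·11) = −2·181 + 33·11 = −2·181 + 33·(192 − 1·181) = 33·192 − 35·181. So 192·33 + 181·(-35) = 1.
Times 164: 192·5412 + 181·(-5740) = 164, so (5412, -5740) solves it.
Shifting by a multiple of (181, −192) keeps it a solution: x = 5412 − 29·181 = 163, y = -5740 + 29·192 = -172.
Indeed 192·163 + 181·(-172) = 31296 − 31132 = 164.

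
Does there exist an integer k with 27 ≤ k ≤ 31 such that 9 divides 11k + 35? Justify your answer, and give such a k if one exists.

The values of 11k + 35 for k = 27, 28, …, 31 are 332, 343, 354, 365, 376; reduced mod 9 these are 8, 1, 3, 5, 7.
The residue 0 does not occur, so no k in [27, 31] makes 11k + 35 a multiple of 9.

No such integer k in that range exists.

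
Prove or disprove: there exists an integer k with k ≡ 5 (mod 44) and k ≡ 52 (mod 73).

The moduli 44 and 73 are coprime, so by the Chinese Remainder Theorem a unique solution modulo 3212 exists.
Any solution of the first congruence is k = 5 + 44t; substituting into the second, 44t ≡ 52 − 5 ≡ 47 (mod 73).
To invert 44 modulo 73: 73 = 1·44 + 29, 44 = 1·29 + 15, 29 = 1·15 + 14, 15 = 1·14 + 1, 14 = 14·1 + 0, and unwinding, 1 = 15 − 1·14 = 15 − (29 − 1·15) = −29 + 2·15 = −29 + 2·(44 − 1·29) = 2·44 − 3·29 = 2·44 − 3·(73 − 1·44) = −3·73 + 5·44. Thus 44⁻¹ ≡ 5 (mod 73).
Therefore t ≡ 5·47 = 235 ≡ 16 (mod 73).
Taking t = 16 gives k = 5 + 44·16 = 709.
Indeed 709 ≡ 5 (mod 44) and 709 ≡ 52 (mod 73).

k = 709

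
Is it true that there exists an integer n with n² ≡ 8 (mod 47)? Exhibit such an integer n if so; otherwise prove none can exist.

n = 33

Take n = 33. Then 33² = 1089 = 23·47 + 8, so 33² ≡ 8 (mod 47).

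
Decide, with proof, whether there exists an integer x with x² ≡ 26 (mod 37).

x = 10

Take x = 10. Then 10² = 100 = 2·37 + 26, so 10² ≡ 26 (mod 37).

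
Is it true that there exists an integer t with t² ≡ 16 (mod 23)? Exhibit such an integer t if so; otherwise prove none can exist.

Take t = 19. Then 19² = 361 = 15·23 + 16, so 19² ≡ 16 (mod 23).

t = 19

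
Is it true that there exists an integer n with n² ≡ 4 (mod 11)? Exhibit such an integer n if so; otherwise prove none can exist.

Take n = 9. Then 9² = 81 = 7·11 + 4, so 9² ≡ 4 (mod 11).

n = 9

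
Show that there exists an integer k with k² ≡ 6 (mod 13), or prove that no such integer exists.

There is no such integer.

Squares mod 13 repeat after k = 6 (as (−k)² = k²); for k = 0..6 they are 0, 1, 4, 9, 3, 12, 10.
The set of squares mod 13 is therefore {0, 1, 3, 4, 9, 10, 12}, which does not contain 6.
Hence no integer k has k² ≡ 6 (mod 13).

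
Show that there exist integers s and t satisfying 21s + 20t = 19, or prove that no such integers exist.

s = 19, t = -19

Since gcd(21, 20) = 1, every integer is an integer combination of 21 and 20.
Run the Euclidean algorithm on 21 and 20: 21 = 1·20 + 1, 20 = 20·1 + 0.
Unwinding: 1 = 21 − 1·20, i.e. 21·1 + 20·(-1) = 1.
Times 19: 21·19 + 20·(-19) = 19, so (19, -19) solves it.
Check: 21·19 + 20·(-19) = 399 − 380 = 19. ✓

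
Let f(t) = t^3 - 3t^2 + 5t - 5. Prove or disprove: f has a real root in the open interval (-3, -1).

No such root exists.

Evaluate at the endpoints: f(-3) = -74, f(-1) = -14 — same sign (negative).
The derivative f'(t) = 3t^2 - 6t + 5 is a quadratic with discriminant (-6)² − 4·3·5 = -24 < 0; it never vanishes, so it is always positive (sign of the leading coefficient).
Hence f is strictly increasing on ℝ, and in particular on [-3, -1]. A strictly monotone function with same-sign endpoint values stays negative on the whole interval, so f has no zero in (-3, -1).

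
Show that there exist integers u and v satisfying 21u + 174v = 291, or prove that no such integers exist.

u = 47, v = -4

Every value of 21u + 174v is a multiple of gcd(21, 174) = 3; since 3 ∣ 291, solutions exist.
Dividing through by 3 reduces the equation to 7u + 58v = 97.
Run the Euclidean algorithm on 58 and 7: 58 = 8·7 + 2, 7 = 3·2 + 1, 2 = 2·1 + 0.
Unwinding: 1 = 7 − 3·2 = 7 − 3·(58 − 8·7) = −3·58 + 25·7, i.e. 7·25 + 58·(-3) = 1.
Multiplying through by 97: u = 25·97 = 2425, v = (-3)·97 = -291 is a solution.
Shifting by a multiple of (58, −7) keeps it a solution: u = 2425 − 41·58 = 47, v = -291 + 41·7 = -4.
Check: 21·47 + 174·(-4) = 987 − 696 = 291. ✓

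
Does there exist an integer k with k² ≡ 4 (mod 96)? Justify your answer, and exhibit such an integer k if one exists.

Take k = 50. Then 50² = 2500 = 26·96 + 4, so 50² ≡ 4 (mod 96).

k = 50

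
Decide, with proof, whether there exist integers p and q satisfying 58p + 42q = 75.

There are no such integers.

gcd(58, 42) = 2, so every integer of the form 58p + 42q is a multiple of 2.
However 75 leaves remainder 1 on division by 2.
So the equation is unsolvable over ℤ.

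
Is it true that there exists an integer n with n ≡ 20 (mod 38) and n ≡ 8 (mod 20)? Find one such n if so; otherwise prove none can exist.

n = 248

The moduli are not coprime: gcd(38, 20) = 2. Compatibility requires 2 ∣ (8 − 20) = -12, which holds, so solutions exist.
Step through n = 20, 20 + 38, 20 + 2·38, …: the values 20, 58, 96, 134, 172, 210, 248 reduce mod 20 to 0, 18, 16, 14, 12, 10, 8. The value 248 hits 8.
Indeed 248 ≡ 20 (mod 38) and 248 ≡ 8 (mod 20).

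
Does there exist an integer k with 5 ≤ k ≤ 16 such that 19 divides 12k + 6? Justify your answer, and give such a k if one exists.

k = 9

k = 9 works, since 12·9 + 6 = 114 = 6·19.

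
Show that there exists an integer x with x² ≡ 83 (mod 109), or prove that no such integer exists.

x = 65 works: 65² = 4225, and 4225 − 83 = 4142 = 38·109.

x = 65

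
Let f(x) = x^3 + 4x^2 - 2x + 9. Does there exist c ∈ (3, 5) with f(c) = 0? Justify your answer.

The endpoint values f(3) = 66 and f(5) = 224 are both positive. Claim: f(x) > 0 for every x in (3, 5).
Substitute x = 3 + u, where 0 < u < 2 on the interval. Expanding, f(3 + u) = u^3 + 13u^2 + 49u + 66.
The nonzero coefficients here are all positive, so for u > 0 every term is positive (or zero), and the constant term 66 is strictly positive.
Therefore f(x) > 0 throughout (3, 5), and f has no zero there.

No.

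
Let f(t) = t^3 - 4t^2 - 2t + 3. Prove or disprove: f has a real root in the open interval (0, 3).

f(0) = 3 and f(3) = -12, which have opposite signs.
f is continuous everywhere (it is a polynomial), in particular on [0, 3].
By the Intermediate Value Theorem, f takes the value 0 somewhere in the open interval.

Yes, f has a root in the interval.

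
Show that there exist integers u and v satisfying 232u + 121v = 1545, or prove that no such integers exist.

u = 27, v = -39

232 and 121 are coprime, so 232u + 121v ranges over all of ℤ.
Dividing repeatedly: 232 = 1·121 + 111, 121 = 1·111 + 10, 111 = 11·10 + 1, 10 = 10·1 + 0.
Unwinding: 1 = 111 − 11·10 = 111 − 11·(121 − 1·111) = −11·121 + 12·111 = −11·121 + 12·(232 − 1·121) = 12·232 − 23·121, i.e. 232·12 + 121·(-23) = 1.
Multiplying through by 1545: u = 12·1545 = 18540, v = (-23)·1545 = -35535 is a solution.
The general solution is u = 18540 + 121k, v = -35535 − 232k; taking k = -153 gives the smaller pair u = 27, v = -39.
Indeed 232·27 + 121·(-39) = 6264 − 4719 = 1545.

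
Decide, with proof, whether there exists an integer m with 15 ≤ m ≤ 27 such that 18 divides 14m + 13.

There is no such integer m in that range.

For m = 15, 16, …, 27 the values of 14m + 13 modulo 18 are 7, 3, 17, 13, 9, 5, 1, 15, 11, 7, 3, 17, 13 respectively.
None is 0, so 18 never divides 14m + 13 on this range.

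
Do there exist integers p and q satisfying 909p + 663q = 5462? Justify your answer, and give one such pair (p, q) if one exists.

Both 909 and 663 are divisible by gcd(909, 663) = 3, hence so is any combination 909p + 663q.
But 5462 is not a multiple of 3 (it leaves remainder 2).
Hence no integers p, q satisfy the equation.

No, no such integers exist.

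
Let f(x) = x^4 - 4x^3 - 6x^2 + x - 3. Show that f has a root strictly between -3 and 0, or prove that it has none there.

f(-3) = 129 and f(0) = -3, which have opposite signs.
Since f is a polynomial it is continuous on [-3, 0].
By the Intermediate Value Theorem f must vanish at some point of (-3, 0).

Such a root exists.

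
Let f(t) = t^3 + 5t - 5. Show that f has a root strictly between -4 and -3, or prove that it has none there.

f(-4) = -89 and f(-3) = -47, both negative.
The derivative f'(t) = 3t^2 + 5 is a quadratic with discriminant 0² − 4·3·5 = -60 < 0; it never vanishes, so it is always positive (sign of the leading coefficient).
Hence f is strictly increasing on ℝ, and in particular on [-4, -3]. A strictly monotone function with same-sign endpoint values stays negative on the whole interval, so f has no zero in (-4, -3).

No such root exists.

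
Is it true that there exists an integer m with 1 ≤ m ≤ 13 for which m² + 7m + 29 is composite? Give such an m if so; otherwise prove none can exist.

At m = 13: 13² + 7·13 + 29 = 289 = 17·17, which is composite.

m = 13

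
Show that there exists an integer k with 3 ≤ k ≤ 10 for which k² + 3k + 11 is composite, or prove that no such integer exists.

At k = 10: 10² + 3·10 + 11 = 141 = 3·47, which is composite.

k = 10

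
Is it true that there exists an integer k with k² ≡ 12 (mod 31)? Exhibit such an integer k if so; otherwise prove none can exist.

No such integer exists.

Apply Euler's criterion with the prime 31: 12 is a quadratic residue iff 12^15 ≡ 1 (mod 31), and a non-residue iff it is ≡ −1.
Squaring successively (mod 31): 12^2 = 144 ≡ 20; 12^4 ≡ 20² = 400 ≡ 28; 12^8 ≡ 28² = 784 ≡ 9.
Since 15 = 8 + 4 + 2 + 1, 12^15 ≡ 9 · 28 · 20 · 12; multiplying out mod 31: 9·28 = 252 ≡ 4, then 4·20 = 80 ≡ 18, then 18·12 = 216 ≡ 30. Thus 12^15 ≡ 30 ≡ −1 (mod 31).
The value −1 means 12 is a non-residue modulo 31, so k² ≡ 12 (mod 31) is impossible.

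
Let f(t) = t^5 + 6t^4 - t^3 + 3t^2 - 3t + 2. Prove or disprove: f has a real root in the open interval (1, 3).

No.

The endpoint values f(1) = 8 and f(3) = 722 are both positive. Claim: f(t) > 0 for every t in (1, 3).
Shift to the endpoint 1: with t = 1 + u (0 < u < 2), one computes f(1 + u) = u^5 + 11u^4 + 33u^3 + 46u^2 + 29u + 8.
All 6 nonzero coefficients of this polynomial in u are positive; hence for u > 0 the value is a sum of positive terms (the constant 8 among them).
Therefore f(t) > 0 throughout (1, 3), and f has no zero there.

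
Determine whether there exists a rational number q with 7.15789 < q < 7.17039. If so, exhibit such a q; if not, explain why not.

Look for a denominator N such that an integer falls strictly between N·7.15789 and N·7.17039. N = 6 works: 6·7.15789 = 42.94734 < 43 < 43.02234 = 6·7.17039.
So q = 43/6 works: it is a ratio of integers, and dividing 6·7.15789 < 43 < 6·7.17039 through by 6 gives 7.15789 < 43/6 < 7.17039.

q = 43/6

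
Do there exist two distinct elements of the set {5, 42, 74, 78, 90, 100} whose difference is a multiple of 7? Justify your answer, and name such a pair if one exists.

Residues mod 7: 5↦5, 42↦0, 74↦4, 78↦1, 90↦6, 100↦2.
All 6 residues are distinct, so no two elements differ by a multiple of 7.

There is no such pair.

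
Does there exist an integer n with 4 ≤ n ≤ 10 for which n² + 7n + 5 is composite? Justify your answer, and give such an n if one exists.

n = 5

At n = 5: 5² + 7·5 + 5 = 65 = 5·13, which is composite.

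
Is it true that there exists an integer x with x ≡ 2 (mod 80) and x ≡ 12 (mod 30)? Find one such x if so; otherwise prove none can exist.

x = 162

gcd(80, 30) = 10. A simultaneous solution exists iff 2 ≡ 12 (mod 10); here 2 mod 10 = 2 = 12 mod 10, so it does.
Step through x = 2, 2 + 80, 2 + 2·80, …: the values 2, 82, 162 reduce mod 30 to 2, 22, 12. The value 162 hits 12.
Verify: 162 = 2·80 + 2 and 162 = 5·30 + 12. ✓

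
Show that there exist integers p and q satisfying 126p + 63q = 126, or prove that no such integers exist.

Every value of 126p + 63q is a multiple of gcd(126, 63) = 63; since 63 ∣ 126, solutions exist.
Dividing through by 63 reduces the equation to 2p + 1q = 2.
With a unit coefficient on q, (p, q) = (0, 2) is an immediate solution.
Indeed 126·0 + 63·2 = 0 + 126 = 126.

p = 0, q = 2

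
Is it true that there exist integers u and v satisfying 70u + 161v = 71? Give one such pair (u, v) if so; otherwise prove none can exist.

Both 70 and 161 are divisible by gcd(70, 161) = 7, hence so is any combination 70u + 161v.
But 71 = 7·10 + 1, so 7 ∤ 71.
So the equation is unsolvable over ℤ.

No such integers exist.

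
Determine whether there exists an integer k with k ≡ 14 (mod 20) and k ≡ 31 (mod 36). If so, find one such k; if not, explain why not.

gcd(20, 36) = 4. If k ≡ 14 (mod 20) and k ≡ 31 (mod 36), then k ≡ 14 (mod 4) and k ≡ 31 (mod 4).
But 14 mod 4 = 2 while 31 mod 4 = 3, a contradiction.
Therefore no such k exists.

There is no such integer.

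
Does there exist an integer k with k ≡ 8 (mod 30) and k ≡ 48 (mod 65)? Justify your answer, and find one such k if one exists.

gcd(30, 65) = 5. A simultaneous solution exists iff 8 ≡ 48 (mod 5); here 8 mod 5 = 3 = 48 mod 5, so it does.
Put k = 8 + 30t, so we need 30t ≡ 40 (mod 65), equivalently (divide by 5) 6t ≡ 8 (mod 13).
Note 6·11 = 66 ≡ 1 (mod 13) (as 66 − 1 = 5·13), so 6⁻¹ ≡ 11.
Multiplying by 11: t ≡ 11·8 = 88 ≡ 10 (mod 13).
Then k = 8 + 30·10 = 308.
Check: 308 mod 30 = 8, 308 mod 65 = 48. ✓

k = 308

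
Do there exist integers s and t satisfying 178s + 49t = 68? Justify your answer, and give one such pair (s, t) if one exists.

178 and 49 are coprime, so 178s + 49t ranges over all of ℤ.
Dividing repeatedly: 178 = 3·49 + 31, 49 = 1·31 + 18, 31 = 1·18 + 13, 18 = 1·13 + 5, 13 = 2·5 + 3, 5 = 1·3 + 2, 3 = 1·2 + 1, 2 = 2·1 + 0.
Back-substituting, 1 = 3 − 1·2 = 3 − (5 − 1·3) = −5 + 2·3 = −5 + 2·(13 − 2·5) = 2·13 − 5·5 = 2·13 − 5·(18 − 1·13) = −5·18 + 7·13 = −5·18 + 7·(31 − 1·18) = 7·31 − 12·18 = 7·31 − 12·(49 − 1·31) = −12·49 + 19·31 = −12·49 + 19·(178 − 3·49) = 19·178 − 69·49; that is, 178·19 + 49·(-69) = 1.
Multiplying through by 68: s = 19·68 = 1292, t = (-69)·68 = -4692 is a solution.
Subtracting 26·49 from s and adding 26·178 to t gives the tidier solution (18, -64).
Indeed 178·18 + 49·(-64) = 3204 − 3136 = 68.

s = 18, t = -64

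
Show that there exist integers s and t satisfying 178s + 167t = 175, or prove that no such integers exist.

Since gcd(178, 167) = 1, every integer is an integer combination of 178 and 167.
Euclidean algorithm: 178 = 1·167 + 11, 167 = 15·11 + 2, 11 = 5·2 + 1, 2 = 2·1 + 0.
Unwinding: 1 = 11 − 5·2 = 11 − 5·(167 − 15·11) = −5·167 + 76·11 = −5·167 + 76·(178 − 1·167) = 76·178 − 81·167, i.e. 178·76 + 167·(-81) = 1.
Multiplying through by 175: s = 76·175 = 13300, t = (-81)·175 = -14175 is a solution.
Subtracting 79·167 from s and adding 79·178 to t gives the tidier solution (107, -113).
Check: 178·107 + 167·(-113) = 19046 − 18871 = 175. ✓

s = 107, t = -113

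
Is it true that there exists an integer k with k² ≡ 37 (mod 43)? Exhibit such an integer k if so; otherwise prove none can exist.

No, no such integer exists.

43 is prime, so by Euler's criterion 37 is a square mod 43 iff 37^((43−1)/2) = 37^21 ≡ 1 (mod 43).
Repeated squaring mod 43: 37^2 = 1369 ≡ 36; 37^4 ≡ 36² = 1296 ≡ 6; 37^8 ≡ 6² = 36 ≡ 36; 37^16 ≡ 36² = 1296 ≡ 6.
Since 21 = 16 + 4 + 1, 37^21 ≡ 6 · 6 · 37; multiplying out mod 43: 6·6 = 36 ≡ 36, then 36·37 = 1332 ≡ 42. Thus 37^21 ≡ 42 ≡ −1 (mod 43).
The value −1 means 37 is a non-residue modulo 43, so k² ≡ 37 (mod 43) is impossible.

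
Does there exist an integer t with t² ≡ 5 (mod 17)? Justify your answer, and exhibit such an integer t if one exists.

Computing t² mod 17 for t = 0, 1, …, 8 (enough, by the symmetry t ↦ 17 − t) gives 0, 1, 4, 9, 16, 8, 2, 15, 13.
So the quadratic residues mod 17 are {0, 1, 2, 4, 8, 9, 13, 15, 16}, and 5 is not among them.
Hence no integer t has t² ≡ 5 (mod 17).

No, no such integer exists.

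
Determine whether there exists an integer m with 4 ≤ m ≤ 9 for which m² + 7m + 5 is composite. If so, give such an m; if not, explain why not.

m = 5

At m = 5: 5² + 7·5 + 5 = 65 = 5·13, which is composite.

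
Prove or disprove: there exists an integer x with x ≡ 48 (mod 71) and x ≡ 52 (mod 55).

gcd(71, 55) = 1, so the Chinese Remainder Theorem guarantees exactly one residue class mod 3905 satisfying both.
Any solution of the first congruence is x = 48 + 71t; substituting into the second, 71t ≡ 52 − 48 ≡ 4 (mod 55).
71 ≡ 16 (mod 55), so this reads 16t ≡ 4 (mod 55). Note 16·31 = 496 ≡ 1 (mod 55) (as 496 − 1 = 9·55), so 16⁻¹ ≡ 31.
Therefore t ≡ 31·4 = 124 ≡ 14 (mod 55).
With t = 14: x = 48 + 71·14 = 1042.
Verify: 1042 = 14·71 + 48 and 1042 = 18·55 + 52. ✓

x = 1042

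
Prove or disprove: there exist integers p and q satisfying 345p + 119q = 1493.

345 and 119 are coprime, so 345p + 119q ranges over all of ℤ.
Run the Euclidean algorithm on 345 and 119: 345 = 2·119 + 107, 119 = 1·107 + 12, 107 = 8·12 + 11, 12 = 1·11 + 1, 11 = 11·1 + 0.
Working back up the chain: 1 = 12 − 1·11 = 12 − (107 − 8·12) = −107 + 9·12 = −107 + 9·(119 − 1·107) = 9·119 − 10·107 = 9·119 − 10·(345 − 2·119) = −10·345 + 29·119. So 345·(-10) + 119·29 = 1.
Times 1493: 345·(-14930) + 119·43297 = 1493, so (-14930, 43297) solves it.
The general solution is p = -14930 + 119k, q = 43297 − 345k; taking k = 126 gives the smaller pair p = 64, q = -173.
Check: 345·64 + 119·(-173) = 22080 − 20587 = 1493. ✓

p = 64, q = -173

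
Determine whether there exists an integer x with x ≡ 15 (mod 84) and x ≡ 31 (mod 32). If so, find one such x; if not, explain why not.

x = 351

The moduli are not coprime: gcd(84, 32) = 4. Compatibility requires 4 ∣ (31 − 15) = 16, which holds, so solutions exist.
Step through x = 15, 15 + 84, 15 + 2·84, …: the values 15, 99, 183, 267, 351 reduce mod 32 to 15, 3, 23, 11, 31. The value 351 hits 31.
Indeed 351 ≡ 15 (mod 84) and 351 ≡ 31 (mod 32).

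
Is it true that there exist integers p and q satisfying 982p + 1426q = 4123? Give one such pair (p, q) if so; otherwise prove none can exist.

No, no such integers exist.

gcd(982, 1426) = 2, so every integer of the form 982p + 1426q is a multiple of 2.
But 4123 is not a multiple of 2 (it leaves remainder 1).
Hence no integers p, q satisfy the equation.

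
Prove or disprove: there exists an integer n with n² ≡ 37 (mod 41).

n = 23 works: 23² = 529, and 529 − 37 = 492 = 12·41.

n = 23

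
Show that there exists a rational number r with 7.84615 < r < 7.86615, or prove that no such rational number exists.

r = 55/7

Multiplying by 7: 7·7.84615 = 54.92305 and 7·7.86615 = 55.06305, so the integer 55 lies strictly between them.
Hence 55/7 is a rational number with 7.84615 < 55/7 < 7.86615.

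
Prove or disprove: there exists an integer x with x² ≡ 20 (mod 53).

No such integer exists.

Apply Euler's criterion with the prime 53: 20 is a quadratic residue iff 20^26 ≡ 1 (mod 53), and a non-residue iff it is ≡ −1.
Squaring successively (mod 53): 20^2 = 400 ≡ 29; 20^4 ≡ 29² = 841 ≡ 46; 20^8 ≡ 46² = 2116 ≡ 49; 20^16 ≡ 49² = 2401 ≡ 16.
Since 26 = 16 + 8 + 2, 20^26 ≡ 16 · 49 · 29; multiplying out mod 53: 16·49 = 784 ≡ 42, then 42·29 = 1218 ≡ 52. Thus 20^26 ≡ 52 ≡ −1 (mod 53).
By Euler's criterion 20 is a quadratic non-residue mod 53: no x satisfies x² ≡ 20 (mod 53).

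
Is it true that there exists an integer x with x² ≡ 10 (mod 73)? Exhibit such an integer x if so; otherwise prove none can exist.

73 is prime, so by Euler's criterion 10 is a square mod 73 iff 10^((73−1)/2) = 10^36 ≡ 1 (mod 73).
Squaring successively (mod 73): 10^2 = 100 ≡ 27; 10^4 ≡ 27² = 729 ≡ 72; 10^8 ≡ 72² = 5184 ≡ 1; 10^16 ≡ 1² = 1 ≡ 1; 10^32 ≡ 1² = 1 ≡ 1.
Since 36 = 32 + 4, 10^36 ≡ 1 · 72; multiplying out mod 73: 1·72 = 72 ≡ 72. Thus 10^36 ≡ 72 ≡ −1 (mod 73).
By Euler's criterion 10 is a quadratic non-residue mod 73: no x satisfies x² ≡ 10 (mod 73).

There is no such integer.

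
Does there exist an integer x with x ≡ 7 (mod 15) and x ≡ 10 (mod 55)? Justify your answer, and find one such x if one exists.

There is no such integer.

Both moduli are multiples of 5 = gcd(15, 55), so any solution would satisfy x ≡ 7 and x ≡ 10 modulo 5 simultaneously.
However 7 ≡ 2 and 10 ≡ 0 (mod 5), and 2 ≠ 0.
So no integer satisfies both congruences.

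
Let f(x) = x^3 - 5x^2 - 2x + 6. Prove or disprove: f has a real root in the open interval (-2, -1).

f(-2) = -18 and f(-1) = 2, which have opposite signs.
Since f is a polynomial it is continuous on [-2, -1].
By the Intermediate Value Theorem, f takes the value 0 somewhere in the open interval.

Such a root exists.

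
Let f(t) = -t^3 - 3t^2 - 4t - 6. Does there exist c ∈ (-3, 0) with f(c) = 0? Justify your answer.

Yes, such a c exists.

f(-3) = 6 and f(0) = -6, which have opposite signs.
As a polynomial, f is continuous on every closed interval.
By the Intermediate Value Theorem, f takes the value 0 somewhere in the open interval.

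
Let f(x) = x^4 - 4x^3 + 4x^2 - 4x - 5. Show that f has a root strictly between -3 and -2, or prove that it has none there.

No such root exists.

f(-3) = 232 and f(-2) = 67, both positive, so a sign-change argument is unavailable; we show f keeps this sign on the whole interval.
Substitute x = -2 − u, where 0 < u < 1 on the interval. Expanding, f(-2 − u) = u^4 + 12u^3 + 52u^2 + 100u + 67.
The nonzero coefficients here are all positive, so for u > 0 every term is positive (or zero), and the constant term 67 is strictly positive.
Therefore f(x) > 0 throughout (-3, -2), and f has no zero there.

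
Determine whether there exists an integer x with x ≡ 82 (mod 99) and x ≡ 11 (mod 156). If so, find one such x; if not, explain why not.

Reduce both congruences modulo 3, which divides 99 and 156: they say x ≡ 82 (mod 3) and x ≡ 11 (mod 3).
However 82 ≡ 1 and 11 ≡ 2 (mod 3), and 1 ≠ 2.
Hence the system has no solution.

No, no such integer exists.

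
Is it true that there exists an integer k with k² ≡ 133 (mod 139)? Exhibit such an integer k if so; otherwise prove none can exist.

There is no such integer.

139 is prime, so by Euler's criterion 133 is a square mod 139 iff 133^((139−1)/2) = 133^69 ≡ 1 (mod 139).
Squaring successively (mod 139): 133^2 = 17689 ≡ 36; 133^4 ≡ 36² = 1296 ≡ 45; 133^8 ≡ 45² = 2025 ≡ 79; 133^16 ≡ 79² = 6241 ≡ 125; 133^32 ≡ 125² = 15625 ≡ 57; 133^64 ≡ 57² = 3249 ≡ 52.
Since 69 = 64 + 4 + 1, 133^69 ≡ 52 · 45 · 133; multiplying out mod 139: 52·45 = 2340 ≡ 116, then 116·133 = 15428 ≡ 138. Thus 133^69 ≡ 138 ≡ −1 (mod 139).
By Euler's criterion 133 is a quadratic non-residue mod 139: no k satisfies k² ≡ 133 (mod 139).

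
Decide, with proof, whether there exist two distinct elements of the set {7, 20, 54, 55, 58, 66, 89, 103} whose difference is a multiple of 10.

No such pair exists.

Reduce each element modulo 10: 7↦7, 20↦0, 54↦4, 55↦5, 58↦8, 66↦6, 89↦9, 103↦3.
All 8 residues are distinct, so no two elements differ by a multiple of 10.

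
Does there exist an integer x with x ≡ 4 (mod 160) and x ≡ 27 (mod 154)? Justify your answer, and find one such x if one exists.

No, no such integer exists.

Both moduli are multiples of 2 = gcd(160, 154), so any solution would satisfy x ≡ 4 and x ≡ 27 modulo 2 simultaneously.
These are incompatible: 4 − 27 = -23 is not divisible by 2.
Hence the system has no solution.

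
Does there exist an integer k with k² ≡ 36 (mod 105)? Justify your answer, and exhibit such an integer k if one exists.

Take k = 36. Then 36² = 1296 = 12·105 + 36, so 36² ≡ 36 (mod 105).

k = 36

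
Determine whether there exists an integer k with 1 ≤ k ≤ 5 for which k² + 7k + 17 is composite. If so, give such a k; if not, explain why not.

k = 2

At k = 2: 2² + 7·2 + 17 = 35 = 5·7, which is composite.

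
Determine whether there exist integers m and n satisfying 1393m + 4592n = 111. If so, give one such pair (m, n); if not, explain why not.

Both 1393 and 4592 are divisible by gcd(1393, 4592) = 7, hence so is any combination 1393m + 4592n.
But 111 is not a multiple of 7 (it leaves remainder 6).
So the equation is unsolvable over ℤ.

No, no such integers exist.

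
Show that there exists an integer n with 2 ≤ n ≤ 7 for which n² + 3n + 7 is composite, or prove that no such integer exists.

At n = 3: 3² + 3·3 + 7 = 25 = 5·5, which is composite.

n = 3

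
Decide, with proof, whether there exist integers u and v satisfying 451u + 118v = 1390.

u = 108, v = -401

451 and 118 are coprime, so 451u + 118v ranges over all of ℤ.
Run the Euclidean algorithm on 451 and 118: 451 = 3·118 + 97, 118 = 1·97 + 21, 97 = 4·21 + 13, 21 = 1·13 + 8, 13 = 1·8 + 5, 8 = 1·5 + 3, 5 = 1·3 + 2, 3 = 1·2 + 1, 2 = 2·1 + 0.
Unwinding: 1 = 3 − 1·2 = 3 − (5 − 1·3) = −5 + 2·3 = −5 + 2·(8 − 1·5) = 2·8 − 3·5 = 2·8 − 3·(13 − 1·8) = −3·13 + 5·8 = −3·13 + 5·(21 − 1·13) = 5·21 − 8·13 = 5·21 − 8·(97 − 4·21) = −8·97 + 37·21 = −8·97 + 37·(118 − 1·97) = 37·118 − 45·97 = 37·118 − 45·(451 − 3·118) = −45·451 + 172·118, i.e. 451·(-45) + 118·172 = 1.
Scaling by 1390 gives the particular solution (u, v) = (-62550, 239080).
The general solution is u = -62550 + 118k, v = 239080 − 451k; taking k = 531 gives the smaller pair u = 108, v = -401.
Check: 451·108 + 118·(-401) = 48708 − 47318 = 1390. ✓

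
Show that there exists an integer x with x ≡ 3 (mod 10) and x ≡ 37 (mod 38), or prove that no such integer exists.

x = 113

gcd(10, 38) = 2. A simultaneous solution exists iff 3 ≡ 37 (mod 2); here 3 mod 2 = 1 = 37 mod 2, so it does.
Write x = 3 + 10t. Then 10t ≡ 37 − 3 ≡ 34 (mod 38); dividing through by 2 gives 5t ≡ 17 (mod 19).
Note 5·4 = 20 ≡ 1 (mod 19) (as 20 − 1 = 1·19), so 5⁻¹ ≡ 4.
Multiplying by 4: t ≡ 4·17 = 68 ≡ 11 (mod 19).
Then x = 3 + 10·11 = 113.
Check: 113 mod 10 = 3, 113 mod 38 = 37. ✓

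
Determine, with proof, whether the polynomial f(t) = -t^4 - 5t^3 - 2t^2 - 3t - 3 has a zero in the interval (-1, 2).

Yes, f has a root in the interval.

f(-1) = 2 and f(2) = -73, which have opposite signs.
f is continuous everywhere (it is a polynomial), in particular on [-1, 2].
By the Intermediate Value Theorem, f takes the value 0 somewhere in the open interval.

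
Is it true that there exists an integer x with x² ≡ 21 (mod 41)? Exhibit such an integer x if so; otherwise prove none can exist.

x = 29

x = 29 works: 29² = 841, and 841 − 21 = 820 = 20·41.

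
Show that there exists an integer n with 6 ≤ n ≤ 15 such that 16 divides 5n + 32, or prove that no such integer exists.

For n = 6, 7, …, 15 the values of 5n + 32 modulo 16 are 14, 3, 8, 13, 2, 7, 12, 1, 6, 11 respectively.
The residue 0 does not occur, so no n in [6, 15] makes 5n + 32 a multiple of 16.

There is no such integer n in that range.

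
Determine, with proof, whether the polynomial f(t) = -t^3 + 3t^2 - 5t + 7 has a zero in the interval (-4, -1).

No such root exists.

Evaluate at the endpoints: f(-4) = 139, f(-1) = 16 — same sign (positive).
f'(t) = -3t^2 + 6t - 5 has discriminant 6² − 4·(-3)·(-5) = -24 < 0, so f' has no real roots and is negative for every real t.
Hence f is strictly decreasing on ℝ, and in particular on [-4, -1]. A strictly monotone function with same-sign endpoint values stays positive on the whole interval, so f has no zero in (-4, -1).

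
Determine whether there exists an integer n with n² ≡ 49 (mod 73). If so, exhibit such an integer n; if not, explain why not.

n = 66

Take n = 66. Then 66² = 4356 = 59·73 + 49, so 66² ≡ 49 (mod 73).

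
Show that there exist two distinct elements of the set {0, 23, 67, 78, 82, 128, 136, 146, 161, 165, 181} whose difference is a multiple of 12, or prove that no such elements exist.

Two integers differ by a multiple of 12 exactly when they have the same residue mod 12. The residues are 0↦0, 23↦11, 67↦7, 78↦6, 82↦10, 128↦8, 136↦4, 146↦2, 161↦5, 165↦9, 181↦1.
No residue repeats among the 11 elements, so no pair has difference ≡ 0 (mod 12).

No such pair exists.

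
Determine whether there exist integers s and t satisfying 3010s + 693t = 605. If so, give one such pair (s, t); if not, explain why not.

Any value of 3010s + 693t is a multiple of gcd(3010, 693) = 7.
But 605 is not a multiple of 7 (it leaves remainder 3).
Therefore 3010s + 693t = 605 has no solution in integers.

No such integers exist.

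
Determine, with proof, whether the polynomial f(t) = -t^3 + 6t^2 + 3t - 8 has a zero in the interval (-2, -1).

f(-2) = 18 and f(-1) = -4, which have opposite signs.
f is continuous everywhere (it is a polynomial), in particular on [-2, -1].
By the Intermediate Value Theorem f must vanish at some point of (-2, -1).

Yes, f has a root in the interval.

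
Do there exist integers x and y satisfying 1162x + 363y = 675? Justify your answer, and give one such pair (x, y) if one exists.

Since gcd(1162, 363) = 1, every integer is an integer combination of 1162 and 363.
Euclidean algorithm: 1162 = 3·363 + 73, 363 = 4·73 + 71, 73 = 1·71 + 2, 71 = 35·2 + 1, 2 = 2·1 + 0.
Working back up the chain: 1 = 71 − 35·2 = 71 − 35·(73 − 1·71) = −35·73 + 36·71 = −35·73 + 36·(363 − 4·73) = 36·363 − 179·73 = 36·363 − 179·(1162 − 3·363) = −179·1162 + 573·363. So 1162·(-179) + 363·573 = 1.
Times 675: 1162·(-120825) + 363·386775 = 675, so (-120825, 386775) solves it.
The general solution is x = -120825 + 363k, y = 386775 − 1162k; taking k = 333 gives the smaller pair x = 54, y = -171.
Check: 1162·54 + 363·(-171) = 62748 − 62073 = 675. ✓

x = 54, y = -171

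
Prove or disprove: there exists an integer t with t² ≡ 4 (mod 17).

Take t = 2. Then 2² = 4, and since 0 ≤ 4 < 17 this is already reduced: 2² ≡ 4 (mod 17).

t = 2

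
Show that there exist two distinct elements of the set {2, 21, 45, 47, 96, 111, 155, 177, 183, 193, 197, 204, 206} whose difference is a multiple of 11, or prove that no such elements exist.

Yes: 21 and 197.

Both 21 and 197 leave remainder 10 on division by 11; their difference 176 = 16·11 is a multiple of 11.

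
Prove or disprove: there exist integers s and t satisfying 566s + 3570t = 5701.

Any value of 566s + 3570t is a multiple of gcd(566, 3570) = 2.
But 5701 is not a multiple of 2 (it leaves remainder 1).
Hence no integers s, t satisfy the equation.

No such integers exist.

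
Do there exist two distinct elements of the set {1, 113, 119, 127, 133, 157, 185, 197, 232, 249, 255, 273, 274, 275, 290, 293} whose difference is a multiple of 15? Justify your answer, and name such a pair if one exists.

113 mod 15 = 8 and 293 mod 15 = 8, so 293 − 113 = 180 = 12·15.

The pair (113, 293) works.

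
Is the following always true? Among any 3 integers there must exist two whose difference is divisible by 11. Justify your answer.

No; for instance {20, 21, 22} is a counterexample.

Consider the 3 integers 20, 21, 22. They lie in distinct residue classes modulo 11, since 3 ≤ 11.
No two share a residue, so no pair has difference divisible by 11; the claim fails for this set.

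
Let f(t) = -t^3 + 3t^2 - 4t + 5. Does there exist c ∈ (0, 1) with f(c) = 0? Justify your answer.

No such root exists.

Evaluate at the endpoints: f(0) = 5, f(1) = 3 — same sign (positive).
f'(t) = -3t^2 + 6t - 4 has discriminant 6² − 4·(-3)·(-4) = -12 < 0, so f' has no real roots and is negative for every real t.
Hence f is strictly decreasing on ℝ, and in particular on [0, 1]. A strictly monotone function with same-sign endpoint values stays positive on the whole interval, so f has no zero in (0, 1).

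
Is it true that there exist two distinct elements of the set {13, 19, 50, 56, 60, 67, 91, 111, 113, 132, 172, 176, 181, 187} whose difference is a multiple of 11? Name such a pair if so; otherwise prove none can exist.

56 mod 11 = 1 and 67 mod 11 = 1, so 67 − 56 = 11 = 1·11.

56 and 67 are such a pair.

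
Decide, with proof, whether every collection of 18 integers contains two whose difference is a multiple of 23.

Consider the 18 integers 105, 106, …, 122. They lie in distinct residue classes modulo 23, since 18 ≤ 23.
No two share a residue, so no pair has difference divisible by 23; the claim fails for this set.

No, the set {105, 106, 107, 108, 109, 110, 111, 112, 113, 114, 115, 116, 117, 118, 119, 120, 121, 122} is a counterexample.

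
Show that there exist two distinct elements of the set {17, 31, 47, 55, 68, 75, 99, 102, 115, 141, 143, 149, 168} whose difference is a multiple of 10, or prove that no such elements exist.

17 and 47 are such a pair.

Reduce each element mod 10: 17↦7, 31↦1, 47↦7, 55↦5, 68↦8, 75↦5, 99↦9, 102↦2, 115↦5, 141↦1, 143↦3, 149↦9, 168↦8. The residue 7 repeats (at 17 and 47), and 47 − 17 = 30 = 3·10.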